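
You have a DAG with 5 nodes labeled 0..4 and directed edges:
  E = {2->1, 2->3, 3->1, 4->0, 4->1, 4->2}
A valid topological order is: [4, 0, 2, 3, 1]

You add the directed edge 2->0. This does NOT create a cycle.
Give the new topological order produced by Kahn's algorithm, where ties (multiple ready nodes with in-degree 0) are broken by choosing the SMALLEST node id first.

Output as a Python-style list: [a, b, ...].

Old toposort: [4, 0, 2, 3, 1]
Added edge: 2->0
Position of 2 (2) > position of 0 (1). Must reorder: 2 must now come before 0.
Run Kahn's algorithm (break ties by smallest node id):
  initial in-degrees: [2, 3, 1, 1, 0]
  ready (indeg=0): [4]
  pop 4: indeg[0]->1; indeg[1]->2; indeg[2]->0 | ready=[2] | order so far=[4]
  pop 2: indeg[0]->0; indeg[1]->1; indeg[3]->0 | ready=[0, 3] | order so far=[4, 2]
  pop 0: no out-edges | ready=[3] | order so far=[4, 2, 0]
  pop 3: indeg[1]->0 | ready=[1] | order so far=[4, 2, 0, 3]
  pop 1: no out-edges | ready=[] | order so far=[4, 2, 0, 3, 1]
  Result: [4, 2, 0, 3, 1]

Answer: [4, 2, 0, 3, 1]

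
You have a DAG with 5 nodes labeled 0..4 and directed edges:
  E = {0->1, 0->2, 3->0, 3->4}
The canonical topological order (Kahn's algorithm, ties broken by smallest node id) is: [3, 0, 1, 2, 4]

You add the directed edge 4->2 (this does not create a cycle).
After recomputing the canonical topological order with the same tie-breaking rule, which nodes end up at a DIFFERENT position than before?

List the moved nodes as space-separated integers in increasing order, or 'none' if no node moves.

Answer: 2 4

Derivation:
Old toposort: [3, 0, 1, 2, 4]
Added edge 4->2
Recompute Kahn (smallest-id tiebreak):
  initial in-degrees: [1, 1, 2, 0, 1]
  ready (indeg=0): [3]
  pop 3: indeg[0]->0; indeg[4]->0 | ready=[0, 4] | order so far=[3]
  pop 0: indeg[1]->0; indeg[2]->1 | ready=[1, 4] | order so far=[3, 0]
  pop 1: no out-edges | ready=[4] | order so far=[3, 0, 1]
  pop 4: indeg[2]->0 | ready=[2] | order so far=[3, 0, 1, 4]
  pop 2: no out-edges | ready=[] | order so far=[3, 0, 1, 4, 2]
New canonical toposort: [3, 0, 1, 4, 2]
Compare positions:
  Node 0: index 1 -> 1 (same)
  Node 1: index 2 -> 2 (same)
  Node 2: index 3 -> 4 (moved)
  Node 3: index 0 -> 0 (same)
  Node 4: index 4 -> 3 (moved)
Nodes that changed position: 2 4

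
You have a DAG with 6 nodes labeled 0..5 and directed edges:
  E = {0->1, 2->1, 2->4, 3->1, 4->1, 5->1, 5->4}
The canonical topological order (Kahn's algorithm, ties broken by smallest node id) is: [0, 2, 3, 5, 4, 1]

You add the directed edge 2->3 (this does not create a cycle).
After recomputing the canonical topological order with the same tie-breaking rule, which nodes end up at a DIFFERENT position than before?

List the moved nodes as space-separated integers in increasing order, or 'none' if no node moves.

Old toposort: [0, 2, 3, 5, 4, 1]
Added edge 2->3
Recompute Kahn (smallest-id tiebreak):
  initial in-degrees: [0, 5, 0, 1, 2, 0]
  ready (indeg=0): [0, 2, 5]
  pop 0: indeg[1]->4 | ready=[2, 5] | order so far=[0]
  pop 2: indeg[1]->3; indeg[3]->0; indeg[4]->1 | ready=[3, 5] | order so far=[0, 2]
  pop 3: indeg[1]->2 | ready=[5] | order so far=[0, 2, 3]
  pop 5: indeg[1]->1; indeg[4]->0 | ready=[4] | order so far=[0, 2, 3, 5]
  pop 4: indeg[1]->0 | ready=[1] | order so far=[0, 2, 3, 5, 4]
  pop 1: no out-edges | ready=[] | order so far=[0, 2, 3, 5, 4, 1]
New canonical toposort: [0, 2, 3, 5, 4, 1]
Compare positions:
  Node 0: index 0 -> 0 (same)
  Node 1: index 5 -> 5 (same)
  Node 2: index 1 -> 1 (same)
  Node 3: index 2 -> 2 (same)
  Node 4: index 4 -> 4 (same)
  Node 5: index 3 -> 3 (same)
Nodes that changed position: none

Answer: none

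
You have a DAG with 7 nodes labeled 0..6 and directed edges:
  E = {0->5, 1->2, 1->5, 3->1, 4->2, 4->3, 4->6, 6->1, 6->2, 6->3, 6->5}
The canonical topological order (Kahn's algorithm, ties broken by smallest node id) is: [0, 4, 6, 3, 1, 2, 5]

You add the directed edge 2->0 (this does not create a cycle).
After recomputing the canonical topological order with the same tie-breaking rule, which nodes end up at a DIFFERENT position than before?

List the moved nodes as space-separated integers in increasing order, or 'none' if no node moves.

Answer: 0 1 2 3 4 6

Derivation:
Old toposort: [0, 4, 6, 3, 1, 2, 5]
Added edge 2->0
Recompute Kahn (smallest-id tiebreak):
  initial in-degrees: [1, 2, 3, 2, 0, 3, 1]
  ready (indeg=0): [4]
  pop 4: indeg[2]->2; indeg[3]->1; indeg[6]->0 | ready=[6] | order so far=[4]
  pop 6: indeg[1]->1; indeg[2]->1; indeg[3]->0; indeg[5]->2 | ready=[3] | order so far=[4, 6]
  pop 3: indeg[1]->0 | ready=[1] | order so far=[4, 6, 3]
  pop 1: indeg[2]->0; indeg[5]->1 | ready=[2] | order so far=[4, 6, 3, 1]
  pop 2: indeg[0]->0 | ready=[0] | order so far=[4, 6, 3, 1, 2]
  pop 0: indeg[5]->0 | ready=[5] | order so far=[4, 6, 3, 1, 2, 0]
  pop 5: no out-edges | ready=[] | order so far=[4, 6, 3, 1, 2, 0, 5]
New canonical toposort: [4, 6, 3, 1, 2, 0, 5]
Compare positions:
  Node 0: index 0 -> 5 (moved)
  Node 1: index 4 -> 3 (moved)
  Node 2: index 5 -> 4 (moved)
  Node 3: index 3 -> 2 (moved)
  Node 4: index 1 -> 0 (moved)
  Node 5: index 6 -> 6 (same)
  Node 6: index 2 -> 1 (moved)
Nodes that changed position: 0 1 2 3 4 6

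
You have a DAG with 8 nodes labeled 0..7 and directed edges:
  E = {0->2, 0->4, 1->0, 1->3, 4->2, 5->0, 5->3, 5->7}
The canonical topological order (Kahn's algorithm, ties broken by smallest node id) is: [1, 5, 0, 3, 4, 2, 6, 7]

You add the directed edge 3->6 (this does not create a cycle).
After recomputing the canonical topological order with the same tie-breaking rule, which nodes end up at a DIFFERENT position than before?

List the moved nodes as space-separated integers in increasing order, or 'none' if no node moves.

Old toposort: [1, 5, 0, 3, 4, 2, 6, 7]
Added edge 3->6
Recompute Kahn (smallest-id tiebreak):
  initial in-degrees: [2, 0, 2, 2, 1, 0, 1, 1]
  ready (indeg=0): [1, 5]
  pop 1: indeg[0]->1; indeg[3]->1 | ready=[5] | order so far=[1]
  pop 5: indeg[0]->0; indeg[3]->0; indeg[7]->0 | ready=[0, 3, 7] | order so far=[1, 5]
  pop 0: indeg[2]->1; indeg[4]->0 | ready=[3, 4, 7] | order so far=[1, 5, 0]
  pop 3: indeg[6]->0 | ready=[4, 6, 7] | order so far=[1, 5, 0, 3]
  pop 4: indeg[2]->0 | ready=[2, 6, 7] | order so far=[1, 5, 0, 3, 4]
  pop 2: no out-edges | ready=[6, 7] | order so far=[1, 5, 0, 3, 4, 2]
  pop 6: no out-edges | ready=[7] | order so far=[1, 5, 0, 3, 4, 2, 6]
  pop 7: no out-edges | ready=[] | order so far=[1, 5, 0, 3, 4, 2, 6, 7]
New canonical toposort: [1, 5, 0, 3, 4, 2, 6, 7]
Compare positions:
  Node 0: index 2 -> 2 (same)
  Node 1: index 0 -> 0 (same)
  Node 2: index 5 -> 5 (same)
  Node 3: index 3 -> 3 (same)
  Node 4: index 4 -> 4 (same)
  Node 5: index 1 -> 1 (same)
  Node 6: index 6 -> 6 (same)
  Node 7: index 7 -> 7 (same)
Nodes that changed position: none

Answer: none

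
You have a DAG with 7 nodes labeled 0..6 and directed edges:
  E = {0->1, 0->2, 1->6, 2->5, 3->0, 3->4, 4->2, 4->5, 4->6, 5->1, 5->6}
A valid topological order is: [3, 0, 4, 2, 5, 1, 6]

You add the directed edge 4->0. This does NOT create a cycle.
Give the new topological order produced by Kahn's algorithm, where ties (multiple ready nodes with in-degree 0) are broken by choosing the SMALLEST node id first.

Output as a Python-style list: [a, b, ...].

Answer: [3, 4, 0, 2, 5, 1, 6]

Derivation:
Old toposort: [3, 0, 4, 2, 5, 1, 6]
Added edge: 4->0
Position of 4 (2) > position of 0 (1). Must reorder: 4 must now come before 0.
Run Kahn's algorithm (break ties by smallest node id):
  initial in-degrees: [2, 2, 2, 0, 1, 2, 3]
  ready (indeg=0): [3]
  pop 3: indeg[0]->1; indeg[4]->0 | ready=[4] | order so far=[3]
  pop 4: indeg[0]->0; indeg[2]->1; indeg[5]->1; indeg[6]->2 | ready=[0] | order so far=[3, 4]
  pop 0: indeg[1]->1; indeg[2]->0 | ready=[2] | order so far=[3, 4, 0]
  pop 2: indeg[5]->0 | ready=[5] | order so far=[3, 4, 0, 2]
  pop 5: indeg[1]->0; indeg[6]->1 | ready=[1] | order so far=[3, 4, 0, 2, 5]
  pop 1: indeg[6]->0 | ready=[6] | order so far=[3, 4, 0, 2, 5, 1]
  pop 6: no out-edges | ready=[] | order so far=[3, 4, 0, 2, 5, 1, 6]
  Result: [3, 4, 0, 2, 5, 1, 6]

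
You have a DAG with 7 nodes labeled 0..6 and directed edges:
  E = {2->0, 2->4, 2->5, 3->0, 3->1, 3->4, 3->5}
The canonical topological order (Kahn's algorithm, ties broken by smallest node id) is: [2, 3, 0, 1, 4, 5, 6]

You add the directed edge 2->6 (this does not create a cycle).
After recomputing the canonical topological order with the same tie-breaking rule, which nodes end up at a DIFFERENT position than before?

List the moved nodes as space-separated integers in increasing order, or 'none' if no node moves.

Old toposort: [2, 3, 0, 1, 4, 5, 6]
Added edge 2->6
Recompute Kahn (smallest-id tiebreak):
  initial in-degrees: [2, 1, 0, 0, 2, 2, 1]
  ready (indeg=0): [2, 3]
  pop 2: indeg[0]->1; indeg[4]->1; indeg[5]->1; indeg[6]->0 | ready=[3, 6] | order so far=[2]
  pop 3: indeg[0]->0; indeg[1]->0; indeg[4]->0; indeg[5]->0 | ready=[0, 1, 4, 5, 6] | order so far=[2, 3]
  pop 0: no out-edges | ready=[1, 4, 5, 6] | order so far=[2, 3, 0]
  pop 1: no out-edges | ready=[4, 5, 6] | order so far=[2, 3, 0, 1]
  pop 4: no out-edges | ready=[5, 6] | order so far=[2, 3, 0, 1, 4]
  pop 5: no out-edges | ready=[6] | order so far=[2, 3, 0, 1, 4, 5]
  pop 6: no out-edges | ready=[] | order so far=[2, 3, 0, 1, 4, 5, 6]
New canonical toposort: [2, 3, 0, 1, 4, 5, 6]
Compare positions:
  Node 0: index 2 -> 2 (same)
  Node 1: index 3 -> 3 (same)
  Node 2: index 0 -> 0 (same)
  Node 3: index 1 -> 1 (same)
  Node 4: index 4 -> 4 (same)
  Node 5: index 5 -> 5 (same)
  Node 6: index 6 -> 6 (same)
Nodes that changed position: none

Answer: none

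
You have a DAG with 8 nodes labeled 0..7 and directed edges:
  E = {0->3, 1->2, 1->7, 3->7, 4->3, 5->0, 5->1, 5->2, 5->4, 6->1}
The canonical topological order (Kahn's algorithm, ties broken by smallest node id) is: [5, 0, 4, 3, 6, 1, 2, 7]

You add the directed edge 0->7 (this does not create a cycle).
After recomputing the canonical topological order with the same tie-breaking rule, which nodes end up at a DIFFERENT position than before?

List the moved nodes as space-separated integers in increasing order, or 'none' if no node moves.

Answer: none

Derivation:
Old toposort: [5, 0, 4, 3, 6, 1, 2, 7]
Added edge 0->7
Recompute Kahn (smallest-id tiebreak):
  initial in-degrees: [1, 2, 2, 2, 1, 0, 0, 3]
  ready (indeg=0): [5, 6]
  pop 5: indeg[0]->0; indeg[1]->1; indeg[2]->1; indeg[4]->0 | ready=[0, 4, 6] | order so far=[5]
  pop 0: indeg[3]->1; indeg[7]->2 | ready=[4, 6] | order so far=[5, 0]
  pop 4: indeg[3]->0 | ready=[3, 6] | order so far=[5, 0, 4]
  pop 3: indeg[7]->1 | ready=[6] | order so far=[5, 0, 4, 3]
  pop 6: indeg[1]->0 | ready=[1] | order so far=[5, 0, 4, 3, 6]
  pop 1: indeg[2]->0; indeg[7]->0 | ready=[2, 7] | order so far=[5, 0, 4, 3, 6, 1]
  pop 2: no out-edges | ready=[7] | order so far=[5, 0, 4, 3, 6, 1, 2]
  pop 7: no out-edges | ready=[] | order so far=[5, 0, 4, 3, 6, 1, 2, 7]
New canonical toposort: [5, 0, 4, 3, 6, 1, 2, 7]
Compare positions:
  Node 0: index 1 -> 1 (same)
  Node 1: index 5 -> 5 (same)
  Node 2: index 6 -> 6 (same)
  Node 3: index 3 -> 3 (same)
  Node 4: index 2 -> 2 (same)
  Node 5: index 0 -> 0 (same)
  Node 6: index 4 -> 4 (same)
  Node 7: index 7 -> 7 (same)
Nodes that changed position: none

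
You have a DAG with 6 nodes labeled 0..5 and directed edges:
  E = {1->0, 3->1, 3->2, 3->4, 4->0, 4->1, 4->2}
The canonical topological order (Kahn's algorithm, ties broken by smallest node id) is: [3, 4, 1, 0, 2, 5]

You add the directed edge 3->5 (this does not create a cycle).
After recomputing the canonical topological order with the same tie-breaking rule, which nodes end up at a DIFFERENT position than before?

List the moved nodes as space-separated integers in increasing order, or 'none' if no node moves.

Old toposort: [3, 4, 1, 0, 2, 5]
Added edge 3->5
Recompute Kahn (smallest-id tiebreak):
  initial in-degrees: [2, 2, 2, 0, 1, 1]
  ready (indeg=0): [3]
  pop 3: indeg[1]->1; indeg[2]->1; indeg[4]->0; indeg[5]->0 | ready=[4, 5] | order so far=[3]
  pop 4: indeg[0]->1; indeg[1]->0; indeg[2]->0 | ready=[1, 2, 5] | order so far=[3, 4]
  pop 1: indeg[0]->0 | ready=[0, 2, 5] | order so far=[3, 4, 1]
  pop 0: no out-edges | ready=[2, 5] | order so far=[3, 4, 1, 0]
  pop 2: no out-edges | ready=[5] | order so far=[3, 4, 1, 0, 2]
  pop 5: no out-edges | ready=[] | order so far=[3, 4, 1, 0, 2, 5]
New canonical toposort: [3, 4, 1, 0, 2, 5]
Compare positions:
  Node 0: index 3 -> 3 (same)
  Node 1: index 2 -> 2 (same)
  Node 2: index 4 -> 4 (same)
  Node 3: index 0 -> 0 (same)
  Node 4: index 1 -> 1 (same)
  Node 5: index 5 -> 5 (same)
Nodes that changed position: none

Answer: none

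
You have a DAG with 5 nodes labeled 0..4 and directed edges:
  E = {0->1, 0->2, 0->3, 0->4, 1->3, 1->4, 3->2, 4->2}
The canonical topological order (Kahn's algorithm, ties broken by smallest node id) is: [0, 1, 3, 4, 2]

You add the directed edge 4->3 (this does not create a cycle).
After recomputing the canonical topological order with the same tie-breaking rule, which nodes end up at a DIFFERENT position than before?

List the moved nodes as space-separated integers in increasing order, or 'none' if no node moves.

Old toposort: [0, 1, 3, 4, 2]
Added edge 4->3
Recompute Kahn (smallest-id tiebreak):
  initial in-degrees: [0, 1, 3, 3, 2]
  ready (indeg=0): [0]
  pop 0: indeg[1]->0; indeg[2]->2; indeg[3]->2; indeg[4]->1 | ready=[1] | order so far=[0]
  pop 1: indeg[3]->1; indeg[4]->0 | ready=[4] | order so far=[0, 1]
  pop 4: indeg[2]->1; indeg[3]->0 | ready=[3] | order so far=[0, 1, 4]
  pop 3: indeg[2]->0 | ready=[2] | order so far=[0, 1, 4, 3]
  pop 2: no out-edges | ready=[] | order so far=[0, 1, 4, 3, 2]
New canonical toposort: [0, 1, 4, 3, 2]
Compare positions:
  Node 0: index 0 -> 0 (same)
  Node 1: index 1 -> 1 (same)
  Node 2: index 4 -> 4 (same)
  Node 3: index 2 -> 3 (moved)
  Node 4: index 3 -> 2 (moved)
Nodes that changed position: 3 4

Answer: 3 4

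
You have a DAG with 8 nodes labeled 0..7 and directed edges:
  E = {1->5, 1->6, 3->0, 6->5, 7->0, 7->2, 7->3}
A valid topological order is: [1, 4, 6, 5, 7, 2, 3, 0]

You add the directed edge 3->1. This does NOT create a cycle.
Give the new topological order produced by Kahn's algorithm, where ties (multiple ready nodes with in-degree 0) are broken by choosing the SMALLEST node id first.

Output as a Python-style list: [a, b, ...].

Answer: [4, 7, 2, 3, 0, 1, 6, 5]

Derivation:
Old toposort: [1, 4, 6, 5, 7, 2, 3, 0]
Added edge: 3->1
Position of 3 (6) > position of 1 (0). Must reorder: 3 must now come before 1.
Run Kahn's algorithm (break ties by smallest node id):
  initial in-degrees: [2, 1, 1, 1, 0, 2, 1, 0]
  ready (indeg=0): [4, 7]
  pop 4: no out-edges | ready=[7] | order so far=[4]
  pop 7: indeg[0]->1; indeg[2]->0; indeg[3]->0 | ready=[2, 3] | order so far=[4, 7]
  pop 2: no out-edges | ready=[3] | order so far=[4, 7, 2]
  pop 3: indeg[0]->0; indeg[1]->0 | ready=[0, 1] | order so far=[4, 7, 2, 3]
  pop 0: no out-edges | ready=[1] | order so far=[4, 7, 2, 3, 0]
  pop 1: indeg[5]->1; indeg[6]->0 | ready=[6] | order so far=[4, 7, 2, 3, 0, 1]
  pop 6: indeg[5]->0 | ready=[5] | order so far=[4, 7, 2, 3, 0, 1, 6]
  pop 5: no out-edges | ready=[] | order so far=[4, 7, 2, 3, 0, 1, 6, 5]
  Result: [4, 7, 2, 3, 0, 1, 6, 5]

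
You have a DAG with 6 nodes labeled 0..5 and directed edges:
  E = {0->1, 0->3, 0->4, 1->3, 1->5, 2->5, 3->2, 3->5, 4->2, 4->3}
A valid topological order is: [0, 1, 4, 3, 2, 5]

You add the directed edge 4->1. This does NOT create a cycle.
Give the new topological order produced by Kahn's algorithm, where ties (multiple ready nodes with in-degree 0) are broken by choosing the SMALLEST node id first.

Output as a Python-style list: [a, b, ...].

Old toposort: [0, 1, 4, 3, 2, 5]
Added edge: 4->1
Position of 4 (2) > position of 1 (1). Must reorder: 4 must now come before 1.
Run Kahn's algorithm (break ties by smallest node id):
  initial in-degrees: [0, 2, 2, 3, 1, 3]
  ready (indeg=0): [0]
  pop 0: indeg[1]->1; indeg[3]->2; indeg[4]->0 | ready=[4] | order so far=[0]
  pop 4: indeg[1]->0; indeg[2]->1; indeg[3]->1 | ready=[1] | order so far=[0, 4]
  pop 1: indeg[3]->0; indeg[5]->2 | ready=[3] | order so far=[0, 4, 1]
  pop 3: indeg[2]->0; indeg[5]->1 | ready=[2] | order so far=[0, 4, 1, 3]
  pop 2: indeg[5]->0 | ready=[5] | order so far=[0, 4, 1, 3, 2]
  pop 5: no out-edges | ready=[] | order so far=[0, 4, 1, 3, 2, 5]
  Result: [0, 4, 1, 3, 2, 5]

Answer: [0, 4, 1, 3, 2, 5]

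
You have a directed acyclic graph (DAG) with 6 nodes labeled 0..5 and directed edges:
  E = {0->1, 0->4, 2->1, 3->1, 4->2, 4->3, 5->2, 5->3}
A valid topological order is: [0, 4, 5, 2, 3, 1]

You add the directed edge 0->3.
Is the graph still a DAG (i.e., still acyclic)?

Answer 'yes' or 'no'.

Answer: yes

Derivation:
Given toposort: [0, 4, 5, 2, 3, 1]
Position of 0: index 0; position of 3: index 4
New edge 0->3: forward
Forward edge: respects the existing order. Still a DAG, same toposort still valid.
Still a DAG? yes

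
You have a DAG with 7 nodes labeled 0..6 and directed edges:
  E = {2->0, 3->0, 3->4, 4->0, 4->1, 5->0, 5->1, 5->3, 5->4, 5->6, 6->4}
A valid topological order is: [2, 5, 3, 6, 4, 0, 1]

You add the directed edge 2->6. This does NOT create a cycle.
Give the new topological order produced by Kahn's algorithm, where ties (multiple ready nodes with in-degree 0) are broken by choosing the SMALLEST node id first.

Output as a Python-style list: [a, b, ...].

Answer: [2, 5, 3, 6, 4, 0, 1]

Derivation:
Old toposort: [2, 5, 3, 6, 4, 0, 1]
Added edge: 2->6
Position of 2 (0) < position of 6 (3). Old order still valid.
Run Kahn's algorithm (break ties by smallest node id):
  initial in-degrees: [4, 2, 0, 1, 3, 0, 2]
  ready (indeg=0): [2, 5]
  pop 2: indeg[0]->3; indeg[6]->1 | ready=[5] | order so far=[2]
  pop 5: indeg[0]->2; indeg[1]->1; indeg[3]->0; indeg[4]->2; indeg[6]->0 | ready=[3, 6] | order so far=[2, 5]
  pop 3: indeg[0]->1; indeg[4]->1 | ready=[6] | order so far=[2, 5, 3]
  pop 6: indeg[4]->0 | ready=[4] | order so far=[2, 5, 3, 6]
  pop 4: indeg[0]->0; indeg[1]->0 | ready=[0, 1] | order so far=[2, 5, 3, 6, 4]
  pop 0: no out-edges | ready=[1] | order so far=[2, 5, 3, 6, 4, 0]
  pop 1: no out-edges | ready=[] | order so far=[2, 5, 3, 6, 4, 0, 1]
  Result: [2, 5, 3, 6, 4, 0, 1]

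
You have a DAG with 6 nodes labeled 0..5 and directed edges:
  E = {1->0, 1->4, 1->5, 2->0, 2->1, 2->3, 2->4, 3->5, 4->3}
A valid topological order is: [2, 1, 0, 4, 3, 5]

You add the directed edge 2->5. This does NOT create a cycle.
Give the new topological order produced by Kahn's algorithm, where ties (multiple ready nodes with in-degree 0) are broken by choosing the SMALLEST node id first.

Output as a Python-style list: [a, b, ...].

Old toposort: [2, 1, 0, 4, 3, 5]
Added edge: 2->5
Position of 2 (0) < position of 5 (5). Old order still valid.
Run Kahn's algorithm (break ties by smallest node id):
  initial in-degrees: [2, 1, 0, 2, 2, 3]
  ready (indeg=0): [2]
  pop 2: indeg[0]->1; indeg[1]->0; indeg[3]->1; indeg[4]->1; indeg[5]->2 | ready=[1] | order so far=[2]
  pop 1: indeg[0]->0; indeg[4]->0; indeg[5]->1 | ready=[0, 4] | order so far=[2, 1]
  pop 0: no out-edges | ready=[4] | order so far=[2, 1, 0]
  pop 4: indeg[3]->0 | ready=[3] | order so far=[2, 1, 0, 4]
  pop 3: indeg[5]->0 | ready=[5] | order so far=[2, 1, 0, 4, 3]
  pop 5: no out-edges | ready=[] | order so far=[2, 1, 0, 4, 3, 5]
  Result: [2, 1, 0, 4, 3, 5]

Answer: [2, 1, 0, 4, 3, 5]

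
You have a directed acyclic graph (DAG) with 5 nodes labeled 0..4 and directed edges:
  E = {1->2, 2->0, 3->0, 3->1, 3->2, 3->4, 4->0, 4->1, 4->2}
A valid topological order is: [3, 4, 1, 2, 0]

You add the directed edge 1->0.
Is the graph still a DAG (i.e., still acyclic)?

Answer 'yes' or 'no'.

Answer: yes

Derivation:
Given toposort: [3, 4, 1, 2, 0]
Position of 1: index 2; position of 0: index 4
New edge 1->0: forward
Forward edge: respects the existing order. Still a DAG, same toposort still valid.
Still a DAG? yes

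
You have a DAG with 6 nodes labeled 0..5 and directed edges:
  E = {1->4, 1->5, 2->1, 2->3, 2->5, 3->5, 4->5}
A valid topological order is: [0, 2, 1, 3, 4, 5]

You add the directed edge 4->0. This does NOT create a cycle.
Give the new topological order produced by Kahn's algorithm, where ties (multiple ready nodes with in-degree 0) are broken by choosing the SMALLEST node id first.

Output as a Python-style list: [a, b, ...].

Old toposort: [0, 2, 1, 3, 4, 5]
Added edge: 4->0
Position of 4 (4) > position of 0 (0). Must reorder: 4 must now come before 0.
Run Kahn's algorithm (break ties by smallest node id):
  initial in-degrees: [1, 1, 0, 1, 1, 4]
  ready (indeg=0): [2]
  pop 2: indeg[1]->0; indeg[3]->0; indeg[5]->3 | ready=[1, 3] | order so far=[2]
  pop 1: indeg[4]->0; indeg[5]->2 | ready=[3, 4] | order so far=[2, 1]
  pop 3: indeg[5]->1 | ready=[4] | order so far=[2, 1, 3]
  pop 4: indeg[0]->0; indeg[5]->0 | ready=[0, 5] | order so far=[2, 1, 3, 4]
  pop 0: no out-edges | ready=[5] | order so far=[2, 1, 3, 4, 0]
  pop 5: no out-edges | ready=[] | order so far=[2, 1, 3, 4, 0, 5]
  Result: [2, 1, 3, 4, 0, 5]

Answer: [2, 1, 3, 4, 0, 5]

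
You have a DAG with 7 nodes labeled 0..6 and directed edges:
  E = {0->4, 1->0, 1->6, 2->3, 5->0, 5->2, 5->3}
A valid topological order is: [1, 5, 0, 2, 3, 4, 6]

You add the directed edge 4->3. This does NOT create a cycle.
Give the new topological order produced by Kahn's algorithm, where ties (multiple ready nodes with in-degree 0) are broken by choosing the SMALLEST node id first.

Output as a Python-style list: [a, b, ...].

Answer: [1, 5, 0, 2, 4, 3, 6]

Derivation:
Old toposort: [1, 5, 0, 2, 3, 4, 6]
Added edge: 4->3
Position of 4 (5) > position of 3 (4). Must reorder: 4 must now come before 3.
Run Kahn's algorithm (break ties by smallest node id):
  initial in-degrees: [2, 0, 1, 3, 1, 0, 1]
  ready (indeg=0): [1, 5]
  pop 1: indeg[0]->1; indeg[6]->0 | ready=[5, 6] | order so far=[1]
  pop 5: indeg[0]->0; indeg[2]->0; indeg[3]->2 | ready=[0, 2, 6] | order so far=[1, 5]
  pop 0: indeg[4]->0 | ready=[2, 4, 6] | order so far=[1, 5, 0]
  pop 2: indeg[3]->1 | ready=[4, 6] | order so far=[1, 5, 0, 2]
  pop 4: indeg[3]->0 | ready=[3, 6] | order so far=[1, 5, 0, 2, 4]
  pop 3: no out-edges | ready=[6] | order so far=[1, 5, 0, 2, 4, 3]
  pop 6: no out-edges | ready=[] | order so far=[1, 5, 0, 2, 4, 3, 6]
  Result: [1, 5, 0, 2, 4, 3, 6]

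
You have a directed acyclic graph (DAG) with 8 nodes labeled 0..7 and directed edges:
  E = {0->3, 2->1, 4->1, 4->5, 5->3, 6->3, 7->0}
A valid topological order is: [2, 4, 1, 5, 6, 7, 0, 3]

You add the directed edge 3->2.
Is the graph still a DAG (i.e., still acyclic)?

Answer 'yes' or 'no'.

Answer: yes

Derivation:
Given toposort: [2, 4, 1, 5, 6, 7, 0, 3]
Position of 3: index 7; position of 2: index 0
New edge 3->2: backward (u after v in old order)
Backward edge: old toposort is now invalid. Check if this creates a cycle.
Does 2 already reach 3? Reachable from 2: [1, 2]. NO -> still a DAG (reorder needed).
Still a DAG? yes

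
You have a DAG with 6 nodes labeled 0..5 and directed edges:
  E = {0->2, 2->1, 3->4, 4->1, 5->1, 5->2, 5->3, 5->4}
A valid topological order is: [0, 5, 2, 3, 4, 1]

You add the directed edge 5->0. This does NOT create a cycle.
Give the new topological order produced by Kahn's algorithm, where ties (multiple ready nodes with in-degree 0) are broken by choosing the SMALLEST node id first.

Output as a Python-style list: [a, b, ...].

Answer: [5, 0, 2, 3, 4, 1]

Derivation:
Old toposort: [0, 5, 2, 3, 4, 1]
Added edge: 5->0
Position of 5 (1) > position of 0 (0). Must reorder: 5 must now come before 0.
Run Kahn's algorithm (break ties by smallest node id):
  initial in-degrees: [1, 3, 2, 1, 2, 0]
  ready (indeg=0): [5]
  pop 5: indeg[0]->0; indeg[1]->2; indeg[2]->1; indeg[3]->0; indeg[4]->1 | ready=[0, 3] | order so far=[5]
  pop 0: indeg[2]->0 | ready=[2, 3] | order so far=[5, 0]
  pop 2: indeg[1]->1 | ready=[3] | order so far=[5, 0, 2]
  pop 3: indeg[4]->0 | ready=[4] | order so far=[5, 0, 2, 3]
  pop 4: indeg[1]->0 | ready=[1] | order so far=[5, 0, 2, 3, 4]
  pop 1: no out-edges | ready=[] | order so far=[5, 0, 2, 3, 4, 1]
  Result: [5, 0, 2, 3, 4, 1]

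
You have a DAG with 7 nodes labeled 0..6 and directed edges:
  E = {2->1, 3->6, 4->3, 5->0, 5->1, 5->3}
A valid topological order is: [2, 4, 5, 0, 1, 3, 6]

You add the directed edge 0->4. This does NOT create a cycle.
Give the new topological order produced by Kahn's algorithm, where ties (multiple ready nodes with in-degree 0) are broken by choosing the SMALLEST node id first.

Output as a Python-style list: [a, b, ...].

Old toposort: [2, 4, 5, 0, 1, 3, 6]
Added edge: 0->4
Position of 0 (3) > position of 4 (1). Must reorder: 0 must now come before 4.
Run Kahn's algorithm (break ties by smallest node id):
  initial in-degrees: [1, 2, 0, 2, 1, 0, 1]
  ready (indeg=0): [2, 5]
  pop 2: indeg[1]->1 | ready=[5] | order so far=[2]
  pop 5: indeg[0]->0; indeg[1]->0; indeg[3]->1 | ready=[0, 1] | order so far=[2, 5]
  pop 0: indeg[4]->0 | ready=[1, 4] | order so far=[2, 5, 0]
  pop 1: no out-edges | ready=[4] | order so far=[2, 5, 0, 1]
  pop 4: indeg[3]->0 | ready=[3] | order so far=[2, 5, 0, 1, 4]
  pop 3: indeg[6]->0 | ready=[6] | order so far=[2, 5, 0, 1, 4, 3]
  pop 6: no out-edges | ready=[] | order so far=[2, 5, 0, 1, 4, 3, 6]
  Result: [2, 5, 0, 1, 4, 3, 6]

Answer: [2, 5, 0, 1, 4, 3, 6]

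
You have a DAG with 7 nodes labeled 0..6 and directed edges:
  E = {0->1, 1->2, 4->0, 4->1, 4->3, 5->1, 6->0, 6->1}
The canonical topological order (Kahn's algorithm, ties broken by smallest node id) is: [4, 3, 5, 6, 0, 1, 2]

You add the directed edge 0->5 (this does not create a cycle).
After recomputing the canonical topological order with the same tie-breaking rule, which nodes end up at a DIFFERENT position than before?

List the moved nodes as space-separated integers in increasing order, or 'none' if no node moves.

Old toposort: [4, 3, 5, 6, 0, 1, 2]
Added edge 0->5
Recompute Kahn (smallest-id tiebreak):
  initial in-degrees: [2, 4, 1, 1, 0, 1, 0]
  ready (indeg=0): [4, 6]
  pop 4: indeg[0]->1; indeg[1]->3; indeg[3]->0 | ready=[3, 6] | order so far=[4]
  pop 3: no out-edges | ready=[6] | order so far=[4, 3]
  pop 6: indeg[0]->0; indeg[1]->2 | ready=[0] | order so far=[4, 3, 6]
  pop 0: indeg[1]->1; indeg[5]->0 | ready=[5] | order so far=[4, 3, 6, 0]
  pop 5: indeg[1]->0 | ready=[1] | order so far=[4, 3, 6, 0, 5]
  pop 1: indeg[2]->0 | ready=[2] | order so far=[4, 3, 6, 0, 5, 1]
  pop 2: no out-edges | ready=[] | order so far=[4, 3, 6, 0, 5, 1, 2]
New canonical toposort: [4, 3, 6, 0, 5, 1, 2]
Compare positions:
  Node 0: index 4 -> 3 (moved)
  Node 1: index 5 -> 5 (same)
  Node 2: index 6 -> 6 (same)
  Node 3: index 1 -> 1 (same)
  Node 4: index 0 -> 0 (same)
  Node 5: index 2 -> 4 (moved)
  Node 6: index 3 -> 2 (moved)
Nodes that changed position: 0 5 6

Answer: 0 5 6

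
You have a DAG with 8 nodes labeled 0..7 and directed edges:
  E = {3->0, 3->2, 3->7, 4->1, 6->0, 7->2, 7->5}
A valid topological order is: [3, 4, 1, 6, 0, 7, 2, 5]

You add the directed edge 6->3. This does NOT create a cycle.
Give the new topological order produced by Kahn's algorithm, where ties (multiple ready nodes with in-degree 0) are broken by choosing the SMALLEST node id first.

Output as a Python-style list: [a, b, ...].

Old toposort: [3, 4, 1, 6, 0, 7, 2, 5]
Added edge: 6->3
Position of 6 (3) > position of 3 (0). Must reorder: 6 must now come before 3.
Run Kahn's algorithm (break ties by smallest node id):
  initial in-degrees: [2, 1, 2, 1, 0, 1, 0, 1]
  ready (indeg=0): [4, 6]
  pop 4: indeg[1]->0 | ready=[1, 6] | order so far=[4]
  pop 1: no out-edges | ready=[6] | order so far=[4, 1]
  pop 6: indeg[0]->1; indeg[3]->0 | ready=[3] | order so far=[4, 1, 6]
  pop 3: indeg[0]->0; indeg[2]->1; indeg[7]->0 | ready=[0, 7] | order so far=[4, 1, 6, 3]
  pop 0: no out-edges | ready=[7] | order so far=[4, 1, 6, 3, 0]
  pop 7: indeg[2]->0; indeg[5]->0 | ready=[2, 5] | order so far=[4, 1, 6, 3, 0, 7]
  pop 2: no out-edges | ready=[5] | order so far=[4, 1, 6, 3, 0, 7, 2]
  pop 5: no out-edges | ready=[] | order so far=[4, 1, 6, 3, 0, 7, 2, 5]
  Result: [4, 1, 6, 3, 0, 7, 2, 5]

Answer: [4, 1, 6, 3, 0, 7, 2, 5]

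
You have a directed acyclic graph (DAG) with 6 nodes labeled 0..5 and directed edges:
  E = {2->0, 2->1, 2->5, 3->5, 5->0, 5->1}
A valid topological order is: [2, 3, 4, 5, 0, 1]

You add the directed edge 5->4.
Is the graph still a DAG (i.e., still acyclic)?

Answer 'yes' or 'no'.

Given toposort: [2, 3, 4, 5, 0, 1]
Position of 5: index 3; position of 4: index 2
New edge 5->4: backward (u after v in old order)
Backward edge: old toposort is now invalid. Check if this creates a cycle.
Does 4 already reach 5? Reachable from 4: [4]. NO -> still a DAG (reorder needed).
Still a DAG? yes

Answer: yes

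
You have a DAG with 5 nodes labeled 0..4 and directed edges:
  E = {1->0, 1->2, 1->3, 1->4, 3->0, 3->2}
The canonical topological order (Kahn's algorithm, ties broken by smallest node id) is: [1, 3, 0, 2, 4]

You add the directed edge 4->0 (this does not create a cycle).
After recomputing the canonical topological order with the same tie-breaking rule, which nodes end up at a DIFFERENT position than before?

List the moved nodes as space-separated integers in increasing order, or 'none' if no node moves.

Answer: 0 2 4

Derivation:
Old toposort: [1, 3, 0, 2, 4]
Added edge 4->0
Recompute Kahn (smallest-id tiebreak):
  initial in-degrees: [3, 0, 2, 1, 1]
  ready (indeg=0): [1]
  pop 1: indeg[0]->2; indeg[2]->1; indeg[3]->0; indeg[4]->0 | ready=[3, 4] | order so far=[1]
  pop 3: indeg[0]->1; indeg[2]->0 | ready=[2, 4] | order so far=[1, 3]
  pop 2: no out-edges | ready=[4] | order so far=[1, 3, 2]
  pop 4: indeg[0]->0 | ready=[0] | order so far=[1, 3, 2, 4]
  pop 0: no out-edges | ready=[] | order so far=[1, 3, 2, 4, 0]
New canonical toposort: [1, 3, 2, 4, 0]
Compare positions:
  Node 0: index 2 -> 4 (moved)
  Node 1: index 0 -> 0 (same)
  Node 2: index 3 -> 2 (moved)
  Node 3: index 1 -> 1 (same)
  Node 4: index 4 -> 3 (moved)
Nodes that changed position: 0 2 4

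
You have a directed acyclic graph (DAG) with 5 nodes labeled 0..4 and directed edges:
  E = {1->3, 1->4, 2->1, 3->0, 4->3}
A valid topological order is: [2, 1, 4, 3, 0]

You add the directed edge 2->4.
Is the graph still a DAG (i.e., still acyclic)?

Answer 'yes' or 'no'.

Answer: yes

Derivation:
Given toposort: [2, 1, 4, 3, 0]
Position of 2: index 0; position of 4: index 2
New edge 2->4: forward
Forward edge: respects the existing order. Still a DAG, same toposort still valid.
Still a DAG? yes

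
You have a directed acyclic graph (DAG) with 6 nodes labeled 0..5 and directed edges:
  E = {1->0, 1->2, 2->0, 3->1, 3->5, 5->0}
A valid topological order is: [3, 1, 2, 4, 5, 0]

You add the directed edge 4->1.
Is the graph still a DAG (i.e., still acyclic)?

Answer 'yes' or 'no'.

Given toposort: [3, 1, 2, 4, 5, 0]
Position of 4: index 3; position of 1: index 1
New edge 4->1: backward (u after v in old order)
Backward edge: old toposort is now invalid. Check if this creates a cycle.
Does 1 already reach 4? Reachable from 1: [0, 1, 2]. NO -> still a DAG (reorder needed).
Still a DAG? yes

Answer: yes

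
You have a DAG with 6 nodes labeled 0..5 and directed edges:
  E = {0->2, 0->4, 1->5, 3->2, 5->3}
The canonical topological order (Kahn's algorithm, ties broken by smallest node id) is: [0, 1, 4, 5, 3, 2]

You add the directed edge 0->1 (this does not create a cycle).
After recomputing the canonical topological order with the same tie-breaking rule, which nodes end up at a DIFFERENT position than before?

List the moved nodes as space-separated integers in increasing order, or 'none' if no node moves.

Old toposort: [0, 1, 4, 5, 3, 2]
Added edge 0->1
Recompute Kahn (smallest-id tiebreak):
  initial in-degrees: [0, 1, 2, 1, 1, 1]
  ready (indeg=0): [0]
  pop 0: indeg[1]->0; indeg[2]->1; indeg[4]->0 | ready=[1, 4] | order so far=[0]
  pop 1: indeg[5]->0 | ready=[4, 5] | order so far=[0, 1]
  pop 4: no out-edges | ready=[5] | order so far=[0, 1, 4]
  pop 5: indeg[3]->0 | ready=[3] | order so far=[0, 1, 4, 5]
  pop 3: indeg[2]->0 | ready=[2] | order so far=[0, 1, 4, 5, 3]
  pop 2: no out-edges | ready=[] | order so far=[0, 1, 4, 5, 3, 2]
New canonical toposort: [0, 1, 4, 5, 3, 2]
Compare positions:
  Node 0: index 0 -> 0 (same)
  Node 1: index 1 -> 1 (same)
  Node 2: index 5 -> 5 (same)
  Node 3: index 4 -> 4 (same)
  Node 4: index 2 -> 2 (same)
  Node 5: index 3 -> 3 (same)
Nodes that changed position: none

Answer: none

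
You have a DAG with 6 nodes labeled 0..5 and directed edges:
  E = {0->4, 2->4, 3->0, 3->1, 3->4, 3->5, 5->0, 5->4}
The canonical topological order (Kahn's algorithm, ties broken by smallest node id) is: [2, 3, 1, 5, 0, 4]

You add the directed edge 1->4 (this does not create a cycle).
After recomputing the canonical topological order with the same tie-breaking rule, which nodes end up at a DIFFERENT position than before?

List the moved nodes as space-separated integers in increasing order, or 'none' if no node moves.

Answer: none

Derivation:
Old toposort: [2, 3, 1, 5, 0, 4]
Added edge 1->4
Recompute Kahn (smallest-id tiebreak):
  initial in-degrees: [2, 1, 0, 0, 5, 1]
  ready (indeg=0): [2, 3]
  pop 2: indeg[4]->4 | ready=[3] | order so far=[2]
  pop 3: indeg[0]->1; indeg[1]->0; indeg[4]->3; indeg[5]->0 | ready=[1, 5] | order so far=[2, 3]
  pop 1: indeg[4]->2 | ready=[5] | order so far=[2, 3, 1]
  pop 5: indeg[0]->0; indeg[4]->1 | ready=[0] | order so far=[2, 3, 1, 5]
  pop 0: indeg[4]->0 | ready=[4] | order so far=[2, 3, 1, 5, 0]
  pop 4: no out-edges | ready=[] | order so far=[2, 3, 1, 5, 0, 4]
New canonical toposort: [2, 3, 1, 5, 0, 4]
Compare positions:
  Node 0: index 4 -> 4 (same)
  Node 1: index 2 -> 2 (same)
  Node 2: index 0 -> 0 (same)
  Node 3: index 1 -> 1 (same)
  Node 4: index 5 -> 5 (same)
  Node 5: index 3 -> 3 (same)
Nodes that changed position: none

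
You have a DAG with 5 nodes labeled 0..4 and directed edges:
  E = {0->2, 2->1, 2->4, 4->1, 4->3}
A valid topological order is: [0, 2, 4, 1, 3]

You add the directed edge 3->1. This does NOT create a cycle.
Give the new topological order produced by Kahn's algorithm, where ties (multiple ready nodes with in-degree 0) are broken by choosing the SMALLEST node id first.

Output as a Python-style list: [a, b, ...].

Answer: [0, 2, 4, 3, 1]

Derivation:
Old toposort: [0, 2, 4, 1, 3]
Added edge: 3->1
Position of 3 (4) > position of 1 (3). Must reorder: 3 must now come before 1.
Run Kahn's algorithm (break ties by smallest node id):
  initial in-degrees: [0, 3, 1, 1, 1]
  ready (indeg=0): [0]
  pop 0: indeg[2]->0 | ready=[2] | order so far=[0]
  pop 2: indeg[1]->2; indeg[4]->0 | ready=[4] | order so far=[0, 2]
  pop 4: indeg[1]->1; indeg[3]->0 | ready=[3] | order so far=[0, 2, 4]
  pop 3: indeg[1]->0 | ready=[1] | order so far=[0, 2, 4, 3]
  pop 1: no out-edges | ready=[] | order so far=[0, 2, 4, 3, 1]
  Result: [0, 2, 4, 3, 1]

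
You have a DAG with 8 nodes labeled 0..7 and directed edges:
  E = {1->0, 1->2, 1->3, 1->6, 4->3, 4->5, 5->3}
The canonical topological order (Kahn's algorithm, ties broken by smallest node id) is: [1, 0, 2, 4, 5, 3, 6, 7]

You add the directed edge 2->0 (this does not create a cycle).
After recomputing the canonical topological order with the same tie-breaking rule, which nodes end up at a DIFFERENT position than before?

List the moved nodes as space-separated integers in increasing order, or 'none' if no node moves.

Answer: 0 2

Derivation:
Old toposort: [1, 0, 2, 4, 5, 3, 6, 7]
Added edge 2->0
Recompute Kahn (smallest-id tiebreak):
  initial in-degrees: [2, 0, 1, 3, 0, 1, 1, 0]
  ready (indeg=0): [1, 4, 7]
  pop 1: indeg[0]->1; indeg[2]->0; indeg[3]->2; indeg[6]->0 | ready=[2, 4, 6, 7] | order so far=[1]
  pop 2: indeg[0]->0 | ready=[0, 4, 6, 7] | order so far=[1, 2]
  pop 0: no out-edges | ready=[4, 6, 7] | order so far=[1, 2, 0]
  pop 4: indeg[3]->1; indeg[5]->0 | ready=[5, 6, 7] | order so far=[1, 2, 0, 4]
  pop 5: indeg[3]->0 | ready=[3, 6, 7] | order so far=[1, 2, 0, 4, 5]
  pop 3: no out-edges | ready=[6, 7] | order so far=[1, 2, 0, 4, 5, 3]
  pop 6: no out-edges | ready=[7] | order so far=[1, 2, 0, 4, 5, 3, 6]
  pop 7: no out-edges | ready=[] | order so far=[1, 2, 0, 4, 5, 3, 6, 7]
New canonical toposort: [1, 2, 0, 4, 5, 3, 6, 7]
Compare positions:
  Node 0: index 1 -> 2 (moved)
  Node 1: index 0 -> 0 (same)
  Node 2: index 2 -> 1 (moved)
  Node 3: index 5 -> 5 (same)
  Node 4: index 3 -> 3 (same)
  Node 5: index 4 -> 4 (same)
  Node 6: index 6 -> 6 (same)
  Node 7: index 7 -> 7 (same)
Nodes that changed position: 0 2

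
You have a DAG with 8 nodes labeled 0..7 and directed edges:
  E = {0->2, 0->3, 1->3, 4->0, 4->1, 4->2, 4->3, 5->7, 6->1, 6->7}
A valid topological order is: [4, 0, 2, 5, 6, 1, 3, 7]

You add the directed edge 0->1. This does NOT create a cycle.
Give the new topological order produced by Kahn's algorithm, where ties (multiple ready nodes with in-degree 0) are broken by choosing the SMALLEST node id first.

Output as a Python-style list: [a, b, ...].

Old toposort: [4, 0, 2, 5, 6, 1, 3, 7]
Added edge: 0->1
Position of 0 (1) < position of 1 (5). Old order still valid.
Run Kahn's algorithm (break ties by smallest node id):
  initial in-degrees: [1, 3, 2, 3, 0, 0, 0, 2]
  ready (indeg=0): [4, 5, 6]
  pop 4: indeg[0]->0; indeg[1]->2; indeg[2]->1; indeg[3]->2 | ready=[0, 5, 6] | order so far=[4]
  pop 0: indeg[1]->1; indeg[2]->0; indeg[3]->1 | ready=[2, 5, 6] | order so far=[4, 0]
  pop 2: no out-edges | ready=[5, 6] | order so far=[4, 0, 2]
  pop 5: indeg[7]->1 | ready=[6] | order so far=[4, 0, 2, 5]
  pop 6: indeg[1]->0; indeg[7]->0 | ready=[1, 7] | order so far=[4, 0, 2, 5, 6]
  pop 1: indeg[3]->0 | ready=[3, 7] | order so far=[4, 0, 2, 5, 6, 1]
  pop 3: no out-edges | ready=[7] | order so far=[4, 0, 2, 5, 6, 1, 3]
  pop 7: no out-edges | ready=[] | order so far=[4, 0, 2, 5, 6, 1, 3, 7]
  Result: [4, 0, 2, 5, 6, 1, 3, 7]

Answer: [4, 0, 2, 5, 6, 1, 3, 7]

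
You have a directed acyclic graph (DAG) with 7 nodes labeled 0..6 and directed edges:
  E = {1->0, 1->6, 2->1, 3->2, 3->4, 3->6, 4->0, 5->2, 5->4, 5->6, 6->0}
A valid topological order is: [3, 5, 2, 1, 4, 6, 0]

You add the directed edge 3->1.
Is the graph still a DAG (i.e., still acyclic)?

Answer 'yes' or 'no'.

Answer: yes

Derivation:
Given toposort: [3, 5, 2, 1, 4, 6, 0]
Position of 3: index 0; position of 1: index 3
New edge 3->1: forward
Forward edge: respects the existing order. Still a DAG, same toposort still valid.
Still a DAG? yes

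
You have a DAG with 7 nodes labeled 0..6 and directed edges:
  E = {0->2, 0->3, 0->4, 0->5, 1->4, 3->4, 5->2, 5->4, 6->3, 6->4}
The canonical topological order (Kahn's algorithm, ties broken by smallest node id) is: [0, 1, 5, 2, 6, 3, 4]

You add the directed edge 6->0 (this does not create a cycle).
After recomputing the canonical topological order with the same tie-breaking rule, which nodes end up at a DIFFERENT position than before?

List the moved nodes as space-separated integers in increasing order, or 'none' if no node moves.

Old toposort: [0, 1, 5, 2, 6, 3, 4]
Added edge 6->0
Recompute Kahn (smallest-id tiebreak):
  initial in-degrees: [1, 0, 2, 2, 5, 1, 0]
  ready (indeg=0): [1, 6]
  pop 1: indeg[4]->4 | ready=[6] | order so far=[1]
  pop 6: indeg[0]->0; indeg[3]->1; indeg[4]->3 | ready=[0] | order so far=[1, 6]
  pop 0: indeg[2]->1; indeg[3]->0; indeg[4]->2; indeg[5]->0 | ready=[3, 5] | order so far=[1, 6, 0]
  pop 3: indeg[4]->1 | ready=[5] | order so far=[1, 6, 0, 3]
  pop 5: indeg[2]->0; indeg[4]->0 | ready=[2, 4] | order so far=[1, 6, 0, 3, 5]
  pop 2: no out-edges | ready=[4] | order so far=[1, 6, 0, 3, 5, 2]
  pop 4: no out-edges | ready=[] | order so far=[1, 6, 0, 3, 5, 2, 4]
New canonical toposort: [1, 6, 0, 3, 5, 2, 4]
Compare positions:
  Node 0: index 0 -> 2 (moved)
  Node 1: index 1 -> 0 (moved)
  Node 2: index 3 -> 5 (moved)
  Node 3: index 5 -> 3 (moved)
  Node 4: index 6 -> 6 (same)
  Node 5: index 2 -> 4 (moved)
  Node 6: index 4 -> 1 (moved)
Nodes that changed position: 0 1 2 3 5 6

Answer: 0 1 2 3 5 6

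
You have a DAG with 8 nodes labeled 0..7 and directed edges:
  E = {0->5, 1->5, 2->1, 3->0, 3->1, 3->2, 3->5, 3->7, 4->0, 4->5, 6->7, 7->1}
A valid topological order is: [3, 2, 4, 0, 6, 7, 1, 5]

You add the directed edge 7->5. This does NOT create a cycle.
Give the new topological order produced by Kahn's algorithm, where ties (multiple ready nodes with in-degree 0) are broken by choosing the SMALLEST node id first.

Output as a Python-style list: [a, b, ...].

Old toposort: [3, 2, 4, 0, 6, 7, 1, 5]
Added edge: 7->5
Position of 7 (5) < position of 5 (7). Old order still valid.
Run Kahn's algorithm (break ties by smallest node id):
  initial in-degrees: [2, 3, 1, 0, 0, 5, 0, 2]
  ready (indeg=0): [3, 4, 6]
  pop 3: indeg[0]->1; indeg[1]->2; indeg[2]->0; indeg[5]->4; indeg[7]->1 | ready=[2, 4, 6] | order so far=[3]
  pop 2: indeg[1]->1 | ready=[4, 6] | order so far=[3, 2]
  pop 4: indeg[0]->0; indeg[5]->3 | ready=[0, 6] | order so far=[3, 2, 4]
  pop 0: indeg[5]->2 | ready=[6] | order so far=[3, 2, 4, 0]
  pop 6: indeg[7]->0 | ready=[7] | order so far=[3, 2, 4, 0, 6]
  pop 7: indeg[1]->0; indeg[5]->1 | ready=[1] | order so far=[3, 2, 4, 0, 6, 7]
  pop 1: indeg[5]->0 | ready=[5] | order so far=[3, 2, 4, 0, 6, 7, 1]
  pop 5: no out-edges | ready=[] | order so far=[3, 2, 4, 0, 6, 7, 1, 5]
  Result: [3, 2, 4, 0, 6, 7, 1, 5]

Answer: [3, 2, 4, 0, 6, 7, 1, 5]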